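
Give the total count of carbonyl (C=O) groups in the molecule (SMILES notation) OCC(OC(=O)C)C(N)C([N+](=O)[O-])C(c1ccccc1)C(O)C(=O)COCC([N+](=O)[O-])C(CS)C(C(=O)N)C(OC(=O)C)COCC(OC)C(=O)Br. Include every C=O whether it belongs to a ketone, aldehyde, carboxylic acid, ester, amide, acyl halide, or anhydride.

CH(OCOCH3): ester, 1 C=O (running total 1).
CO: ketone, 1 C=O (running total 2).
CH(CONH2): amide, 1 C=O (running total 3).
CH(OCOCH3): ester, 1 C=O (running total 4).
COBr: acyl halide, 1 C=O (running total 5).

5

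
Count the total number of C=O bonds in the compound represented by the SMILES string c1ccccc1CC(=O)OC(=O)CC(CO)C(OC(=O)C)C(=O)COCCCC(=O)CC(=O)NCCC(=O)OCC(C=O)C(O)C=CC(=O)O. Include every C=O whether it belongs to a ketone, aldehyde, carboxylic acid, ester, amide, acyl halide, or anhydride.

9

CH2CO-O-COCH2: anhydride, 2 C=O (running total 2).
CH(OCOCH3): ester, 1 C=O (running total 3).
CO: ketone, 1 C=O (running total 4).
CO: ketone, 1 C=O (running total 5).
CH2CONHCH2: amide, 1 C=O (running total 6).
CH2COOCH2: ester, 1 C=O (running total 7).
CH(CHO): aldehyde, 1 C=O (running total 8).
COOH: carboxylic acid, 1 C=O (running total 9).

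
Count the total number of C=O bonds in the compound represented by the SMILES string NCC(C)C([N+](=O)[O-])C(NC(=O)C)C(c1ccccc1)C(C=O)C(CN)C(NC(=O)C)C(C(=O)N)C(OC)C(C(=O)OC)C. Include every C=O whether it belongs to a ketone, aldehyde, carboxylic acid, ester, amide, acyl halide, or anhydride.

5

CH(NHCOCH3): amide, 1 C=O (running total 1).
CH(CHO): aldehyde, 1 C=O (running total 2).
CH(NHCOCH3): amide, 1 C=O (running total 3).
CH(CONH2): amide, 1 C=O (running total 4).
CH(COOCH3): ester, 1 C=O (running total 5).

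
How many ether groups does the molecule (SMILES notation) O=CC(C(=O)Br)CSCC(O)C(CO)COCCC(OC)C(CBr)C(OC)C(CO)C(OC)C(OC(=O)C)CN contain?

4

terminal –CHO: carbonyl C bonded to H and C → aldehyde.
pendant –C(=O)X: carbonyl C bonded to C and halogen → acyl halide.
C–S–C linkage → sulfide (thioether).
–OH on an sp³ carbon → alcohol (secondary).
pendant –CH2OH on an sp³ backbone C → alcohol.
C–O–C with sp³ carbons on both sides and no adjacent C=O → ether.
pendant –OCH3: C–O–C with sp³ C, no adjacent C=O → ether.
pendant –CH2X: halogen on sp³ carbon → alkyl halide.
pendant –OCH3: C–O–C with sp³ C, no adjacent C=O → ether.
pendant –CH2OH on an sp³ backbone C → alcohol.
pendant –OCH3: C–O–C with sp³ C, no adjacent C=O → ether.
pendant –OC(=O)CH3: an acyloxy group → ester.
–NH2 on an sp³ carbon with no adjacent C=O → amine.
Ether appears at: CH2OCH2, CH(OCH3), CH(OCH3), CH(OCH3) → 4.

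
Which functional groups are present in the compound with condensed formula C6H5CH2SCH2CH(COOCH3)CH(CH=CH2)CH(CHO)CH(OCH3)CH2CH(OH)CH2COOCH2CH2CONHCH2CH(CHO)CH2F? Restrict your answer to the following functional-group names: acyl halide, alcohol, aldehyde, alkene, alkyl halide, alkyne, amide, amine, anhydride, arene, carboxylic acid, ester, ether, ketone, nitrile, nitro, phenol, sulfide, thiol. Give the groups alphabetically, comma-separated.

alcohol, aldehyde, alkene, alkyl halide, amide, arene, ester, ether, sulfide

C6H5– phenyl ring → arene.
C–S–C linkage → sulfide (thioether).
pendant –COOCH3: carbonyl C bonded to C and –OCH3 → ester.
pendant –CH=CH2: C=C double bond → alkene.
pendant –CHO: carbonyl C bonded to C and H → aldehyde.
pendant –OCH3: C–O–C with sp³ C, no adjacent C=O → ether.
–OH on an sp³ carbon → alcohol (secondary).
–C(=O)–O–C with C on the carbonyl side → ester.
–C(=O)–N– linkage → amide (the N is not an amine).
pendant –CHO: carbonyl C bonded to C and H → aldehyde.
halogen on an sp³ carbon → alkyl halide.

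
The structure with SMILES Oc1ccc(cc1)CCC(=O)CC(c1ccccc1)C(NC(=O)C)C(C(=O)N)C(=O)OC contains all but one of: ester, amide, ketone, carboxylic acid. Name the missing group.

carboxylic acid

ketone: present (CO — –C(=O)– with carbon on both sides → ketone).
ester: present (COOCH3 — –C(=O)OCH3: carbonyl C bonded to C and to –OCH3 → ester (not ketone + ether)).
amide: present (CH(NHCOCH3) — pendant –NHC(=O)CH3: N bonded to a carbonyl → amide (not amine)).
carboxylic acid: absent. In COOCH3, the acyl oxygen is bonded to carbon (–O–C), not to H, so this is an ester. In each of CH(NHCOCH3) and CH(CONH2), the carbonyl is bonded to nitrogen, not to –OH; that is an amide.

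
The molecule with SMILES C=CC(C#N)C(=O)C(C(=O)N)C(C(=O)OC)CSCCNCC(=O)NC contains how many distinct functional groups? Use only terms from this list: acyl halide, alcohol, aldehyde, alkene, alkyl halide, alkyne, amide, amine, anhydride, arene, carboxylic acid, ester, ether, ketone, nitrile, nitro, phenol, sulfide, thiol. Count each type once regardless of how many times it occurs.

7

C=C double bond → alkene.
pendant –C≡N: nitrile.
–C(=O)– with carbon on both sides → ketone.
pendant –CONH2: carbonyl C bonded to C and N → amide.
pendant –COOCH3: carbonyl C bonded to C and –OCH3 → ester.
C–S–C linkage → sulfide (thioether).
C–N–C with sp³ carbons and no adjacent C=O → amine (secondary).
–C(=O)NHCH3: carbonyl C bonded to C and to N → amide (the N is not an amine).
Distinct types present: alkene, amide, amine, ester, ketone, nitrile, sulfide.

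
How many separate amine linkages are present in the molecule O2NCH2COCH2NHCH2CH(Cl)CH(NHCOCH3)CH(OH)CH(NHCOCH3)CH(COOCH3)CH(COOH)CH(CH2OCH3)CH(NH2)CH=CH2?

–NO2 on carbon → nitro group.
–C(=O)– with carbon on both sides → ketone.
C–N–C with sp³ carbons and no adjacent C=O → amine (secondary).
halogen on an sp³ carbon → alkyl halide.
pendant –NHC(=O)CH3: N bonded to a carbonyl → amide (not amine).
–OH on an sp³ carbon → alcohol (secondary).
pendant –NHC(=O)CH3: N bonded to a carbonyl → amide (not amine).
pendant –COOCH3: carbonyl C bonded to C and –OCH3 → ester.
pendant –COOH: carbonyl C bonded to C and –OH → carboxylic acid.
pendant –CH2OCH3: C–O–C linkage → ether.
–NH2 on an sp³ carbon with no adjacent C=O → amine.
C=C double bond → alkene.
Amine appears at: CH2NHCH2, CH(NH2) → 2.

2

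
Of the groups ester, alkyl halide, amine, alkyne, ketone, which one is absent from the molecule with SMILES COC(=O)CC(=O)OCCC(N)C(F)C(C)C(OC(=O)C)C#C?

ketone

alkyl halide: present (CH(F) — halogen on an sp³ carbon → alkyl halide).
ester: present (CH3OOC — CH3O–C(=O)–: carbonyl C bonded to C and to –OCH3 → ester (not ketone + ether)).
alkyne: present (C≡CH — C≡C triple bond → alkyne).
amine: present (CH(NH2) — –NH2 on an sp³ carbon with no adjacent C=O → amine).
ketone: absent. In each of CH3OOC, CH2COOCH2 and CH(OCOCH3), the C=O is bonded to an –O–C group, which defines an ester, not a ketone.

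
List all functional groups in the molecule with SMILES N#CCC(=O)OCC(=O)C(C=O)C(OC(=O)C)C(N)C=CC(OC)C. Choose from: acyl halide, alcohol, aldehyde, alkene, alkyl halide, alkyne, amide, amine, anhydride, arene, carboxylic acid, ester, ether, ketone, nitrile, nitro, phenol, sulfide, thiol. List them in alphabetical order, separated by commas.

aldehyde, alkene, amine, ester, ether, ketone, nitrile

Taking each segment in turn:
  N≡C: N≡C–: carbon triple-bonded to nitrogen → nitrile.
  CH2COOCH2: –C(=O)–O–C with C on the carbonyl side → ester.
  CO: –C(=O)– with carbon on both sides → ketone.
  CH(CHO): pendant –CHO: carbonyl C bonded to C and H → aldehyde.
  CH(OCOCH3): pendant –OC(=O)CH3: an acyloxy group → ester.
  CH(NH2): –NH2 on an sp³ carbon with no adjacent C=O → amine.
  CH=CH: C=C double bond → alkene.
  CH(OCH3): pendant –OCH3: C–O–C with sp³ C, no adjacent C=O → ether.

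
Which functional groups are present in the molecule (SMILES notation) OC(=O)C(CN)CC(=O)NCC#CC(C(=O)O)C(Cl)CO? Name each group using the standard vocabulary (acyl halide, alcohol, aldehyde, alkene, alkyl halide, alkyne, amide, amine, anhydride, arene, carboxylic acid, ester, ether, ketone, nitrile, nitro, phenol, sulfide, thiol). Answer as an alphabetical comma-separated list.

alcohol, alkyl halide, alkyne, amide, amine, carboxylic acid

Working along the chain:
  HOOC: –COOH: carbonyl C bonded to –OH and C → carboxylic acid (the –OH is not a separate alcohol).
  CH(CH2NH2): pendant –CH2NH2: N on sp³ C, no adjacent C=O → amine.
  CH2CONHCH2: –C(=O)–N– linkage → amide (the N is not an amine).
  C≡C: C≡C triple bond → alkyne.
  CH(COOH): pendant –COOH: carbonyl C bonded to C and –OH → carboxylic acid.
  CH(Cl): halogen on an sp³ carbon → alkyl halide.
  CH2OH: –OH on an sp³ carbon → alcohol.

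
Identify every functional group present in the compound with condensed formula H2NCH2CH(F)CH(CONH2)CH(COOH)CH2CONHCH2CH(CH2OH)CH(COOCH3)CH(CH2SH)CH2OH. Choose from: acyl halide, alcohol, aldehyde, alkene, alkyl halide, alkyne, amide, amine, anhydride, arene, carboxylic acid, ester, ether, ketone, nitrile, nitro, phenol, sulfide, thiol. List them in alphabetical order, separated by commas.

Reading the structure from left to right:
  H2NCH2: –NH2 on an sp³ carbon with no adjacent C=O → amine.
  CH(F): halogen on an sp³ carbon → alkyl halide.
  CH(CONH2): pendant –CONH2: carbonyl C bonded to C and N → amide.
  CH(COOH): pendant –COOH: carbonyl C bonded to C and –OH → carboxylic acid.
  CH2CONHCH2: –C(=O)–N– linkage → amide (the N is not an amine).
  CH(CH2OH): pendant –CH2OH on an sp³ backbone C → alcohol.
  CH(COOCH3): pendant –COOCH3: carbonyl C bonded to C and –OCH3 → ester.
  CH(CH2SH): pendant –CH2SH → thiol.
  CH2OH: –OH on an sp³ carbon → alcohol.

alcohol, alkyl halide, amide, amine, carboxylic acid, ester, thiol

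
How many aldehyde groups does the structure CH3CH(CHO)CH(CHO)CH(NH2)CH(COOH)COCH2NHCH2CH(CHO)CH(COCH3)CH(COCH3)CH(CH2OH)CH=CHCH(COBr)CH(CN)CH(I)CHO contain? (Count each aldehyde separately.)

Reading the structure from left to right:
  CH(CHO): pendant –CHO: carbonyl C bonded to C and H → aldehyde.
  CH(CHO): pendant –CHO: carbonyl C bonded to C and H → aldehyde.
  CH(NH2): –NH2 on an sp³ carbon with no adjacent C=O → amine.
  CH(COOH): pendant –COOH: carbonyl C bonded to C and –OH → carboxylic acid.
  CO: –C(=O)– with carbon on both sides → ketone.
  CH2NHCH2: C–N–C with sp³ carbons and no adjacent C=O → amine (secondary).
  CH(CHO): pendant –CHO: carbonyl C bonded to C and H → aldehyde.
  CH(COCH3): pendant –COCH3: carbonyl C bonded to two carbons → ketone.
  CH(COCH3): pendant –COCH3: carbonyl C bonded to two carbons → ketone.
  CH(CH2OH): pendant –CH2OH on an sp³ backbone C → alcohol.
  CH=CH: C=C double bond → alkene.
  CH(COBr): pendant –C(=O)X: carbonyl C bonded to C and halogen → acyl halide.
  CH(CN): pendant –C≡N: nitrile.
  CH(I): halogen on an sp³ carbon → alkyl halide.
  CHO: terminal –CHO: carbonyl C bonded to H and C → aldehyde.
Aldehyde appears at: CH(CHO), CH(CHO), CH(CHO), CHO → 4.

4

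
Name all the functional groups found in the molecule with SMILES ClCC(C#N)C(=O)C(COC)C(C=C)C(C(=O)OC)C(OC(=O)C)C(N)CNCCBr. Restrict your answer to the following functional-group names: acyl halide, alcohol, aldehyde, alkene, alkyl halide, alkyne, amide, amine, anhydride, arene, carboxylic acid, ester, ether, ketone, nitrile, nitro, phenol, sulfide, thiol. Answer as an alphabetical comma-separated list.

halogen on an sp³ carbon → alkyl halide.
pendant –C≡N: nitrile.
–C(=O)– with carbon on both sides → ketone.
pendant –CH2OCH3: C–O–C linkage → ether.
pendant –CH=CH2: C=C double bond → alkene.
pendant –COOCH3: carbonyl C bonded to C and –OCH3 → ester.
pendant –OC(=O)CH3: an acyloxy group → ester.
–NH2 on an sp³ carbon with no adjacent C=O → amine.
C–N–C with sp³ carbons and no adjacent C=O → amine (secondary).
halogen on an sp³ carbon → alkyl halide.

alkene, alkyl halide, amine, ester, ether, ketone, nitrile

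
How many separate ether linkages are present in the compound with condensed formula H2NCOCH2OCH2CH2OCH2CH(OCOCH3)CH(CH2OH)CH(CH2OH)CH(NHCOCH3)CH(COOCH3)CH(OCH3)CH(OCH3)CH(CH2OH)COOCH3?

Reading the structure from left to right:
  H2NCO: –C(=O)NH2: carbonyl C bonded to C and to N → amide (the N is not a separate amine).
  CH2OCH2: C–O–C with sp³ carbons on both sides and no adjacent C=O → ether.
  CH2OCH2: C–O–C with sp³ carbons on both sides and no adjacent C=O → ether.
  CH(OCOCH3): pendant –OC(=O)CH3: an acyloxy group → ester.
  CH(CH2OH): pendant –CH2OH on an sp³ backbone C → alcohol.
  CH(CH2OH): pendant –CH2OH on an sp³ backbone C → alcohol.
  CH(NHCOCH3): pendant –NHC(=O)CH3: N bonded to a carbonyl → amide (not amine).
  CH(COOCH3): pendant –COOCH3: carbonyl C bonded to C and –OCH3 → ester.
  CH(OCH3): pendant –OCH3: C–O–C with sp³ C, no adjacent C=O → ether.
  CH(OCH3): pendant –OCH3: C–O–C with sp³ C, no adjacent C=O → ether.
  CH(CH2OH): pendant –CH2OH on an sp³ backbone C → alcohol.
  COOCH3: –C(=O)OCH3: carbonyl C bonded to C and to –OCH3 → ester (not ketone + ether).
Ether appears at: CH2OCH2, CH2OCH2, CH(OCH3), CH(OCH3) → 4.

4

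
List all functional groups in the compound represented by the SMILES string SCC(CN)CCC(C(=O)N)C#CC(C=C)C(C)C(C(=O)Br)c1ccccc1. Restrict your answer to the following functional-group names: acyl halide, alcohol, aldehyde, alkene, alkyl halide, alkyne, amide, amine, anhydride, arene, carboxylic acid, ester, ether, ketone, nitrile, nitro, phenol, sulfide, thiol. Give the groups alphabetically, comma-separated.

–SH on an sp³ carbon → thiol.
pendant –CH2NH2: N on sp³ C, no adjacent C=O → amine.
pendant –CONH2: carbonyl C bonded to C and N → amide.
C≡C triple bond → alkyne.
pendant –CH=CH2: C=C double bond → alkene.
pendant –C(=O)X: carbonyl C bonded to C and halogen → acyl halide.
–C6H5 phenyl ring → arene.

acyl halide, alkene, alkyne, amide, amine, arene, thiol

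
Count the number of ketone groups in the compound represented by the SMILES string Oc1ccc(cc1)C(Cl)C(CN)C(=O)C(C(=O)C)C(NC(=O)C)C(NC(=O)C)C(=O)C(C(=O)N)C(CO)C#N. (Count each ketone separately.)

3

–OH attached directly to an aromatic ring → phenol (not alcohol); the ring itself is an arene.
halogen on an sp³ carbon → alkyl halide.
pendant –CH2NH2: N on sp³ C, no adjacent C=O → amine.
–C(=O)– with carbon on both sides → ketone.
pendant –COCH3: carbonyl C bonded to two carbons → ketone.
pendant –NHC(=O)CH3: N bonded to a carbonyl → amide (not amine).
pendant –NHC(=O)CH3: N bonded to a carbonyl → amide (not amine).
–C(=O)– with carbon on both sides → ketone.
pendant –CONH2: carbonyl C bonded to C and N → amide.
pendant –CH2OH on an sp³ backbone C → alcohol.
–C≡N: carbon triple-bonded to nitrogen → nitrile.
Ketone appears at: CO, CH(COCH3), CO → 3.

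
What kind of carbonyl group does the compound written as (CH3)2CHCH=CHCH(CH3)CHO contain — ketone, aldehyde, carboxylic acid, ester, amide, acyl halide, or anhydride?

aldehyde

The carbonyl is in the CHO segment: terminal –CHO: carbonyl C bonded to H and C → aldehyde.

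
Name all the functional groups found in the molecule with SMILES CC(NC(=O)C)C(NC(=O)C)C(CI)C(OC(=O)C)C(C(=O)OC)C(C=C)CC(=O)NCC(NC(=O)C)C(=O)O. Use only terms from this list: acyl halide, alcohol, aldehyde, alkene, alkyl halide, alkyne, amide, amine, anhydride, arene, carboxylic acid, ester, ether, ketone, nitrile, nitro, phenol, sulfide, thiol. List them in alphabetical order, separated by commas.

alkene, alkyl halide, amide, carboxylic acid, ester

Working along the chain:
  CH(NHCOCH3): pendant –NHC(=O)CH3: N bonded to a carbonyl → amide (not amine).
  CH(NHCOCH3): pendant –NHC(=O)CH3: N bonded to a carbonyl → amide (not amine).
  CH(CH2I): pendant –CH2X: halogen on sp³ carbon → alkyl halide.
  CH(OCOCH3): pendant –OC(=O)CH3: an acyloxy group → ester.
  CH(COOCH3): pendant –COOCH3: carbonyl C bonded to C and –OCH3 → ester.
  CH(CH=CH2): pendant –CH=CH2: C=C double bond → alkene.
  CH2CONHCH2: –C(=O)–N– linkage → amide (the N is not an amine).
  CH(NHCOCH3): pendant –NHC(=O)CH3: N bonded to a carbonyl → amide (not amine).
  COOH: –COOH: carbonyl C bonded to –OH and C → carboxylic acid (the –OH is not a separate alcohol).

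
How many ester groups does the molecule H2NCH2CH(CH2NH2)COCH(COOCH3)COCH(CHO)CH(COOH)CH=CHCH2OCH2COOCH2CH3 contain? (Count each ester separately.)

2

Taking each segment in turn:
  H2NCH2: –NH2 on an sp³ carbon with no adjacent C=O → amine.
  CH(CH2NH2): pendant –CH2NH2: N on sp³ C, no adjacent C=O → amine.
  CO: –C(=O)– with carbon on both sides → ketone.
  CH(COOCH3): pendant –COOCH3: carbonyl C bonded to C and –OCH3 → ester.
  CO: –C(=O)– with carbon on both sides → ketone.
  CH(CHO): pendant –CHO: carbonyl C bonded to C and H → aldehyde.
  CH(COOH): pendant –COOH: carbonyl C bonded to C and –OH → carboxylic acid.
  CH=CH: C=C double bond → alkene.
  CH2OCH2: C–O–C with sp³ carbons on both sides and no adjacent C=O → ether.
  COOCH2CH3: –C(=O)OCH2CH3: carbonyl C bonded to C and to –OEt → ester.
Ester appears at: CH(COOCH3), COOCH2CH3 → 2.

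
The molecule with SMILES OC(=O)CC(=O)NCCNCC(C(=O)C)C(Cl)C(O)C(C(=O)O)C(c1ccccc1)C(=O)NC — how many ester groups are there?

–COOH: carbonyl C bonded to –OH and C → carboxylic acid (the –OH is not a separate alcohol).
–C(=O)–N– linkage → amide (the N is not an amine).
C–N–C with sp³ carbons and no adjacent C=O → amine (secondary).
pendant –COCH3: carbonyl C bonded to two carbons → ketone.
halogen on an sp³ carbon → alkyl halide.
–OH on an sp³ carbon → alcohol (secondary).
pendant –COOH: carbonyl C bonded to C and –OH → carboxylic acid.
pendant –C6H5: benzene ring → arene.
–C(=O)NHCH3: carbonyl C bonded to C and to N → amide (the N is not an amine).
No segment is a ester: HOOC is carboxylic acid, not ester; CH(COCH3) is ketone, not ester; CH(COOH) is carboxylic acid, not ester. → 0.

0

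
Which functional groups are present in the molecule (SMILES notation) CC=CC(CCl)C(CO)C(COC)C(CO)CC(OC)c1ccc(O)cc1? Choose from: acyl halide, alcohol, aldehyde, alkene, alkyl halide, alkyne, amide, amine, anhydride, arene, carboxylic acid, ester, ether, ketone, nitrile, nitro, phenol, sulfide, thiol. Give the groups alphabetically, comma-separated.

Working along the chain:
  CH=CH: C=C double bond → alkene.
  CH(CH2Cl): pendant –CH2X: halogen on sp³ carbon → alkyl halide.
  CH(CH2OH): pendant –CH2OH on an sp³ backbone C → alcohol.
  CH(CH2OCH3): pendant –CH2OCH3: C–O–C linkage → ether.
  CH(CH2OH): pendant –CH2OH on an sp³ backbone C → alcohol.
  CH(OCH3): pendant –OCH3: C–O–C with sp³ C, no adjacent C=O → ether.
  C6H4OH: –OH attached directly to an aromatic ring → phenol (not alcohol); the ring itself is an arene.

alcohol, alkene, alkyl halide, arene, ether, phenol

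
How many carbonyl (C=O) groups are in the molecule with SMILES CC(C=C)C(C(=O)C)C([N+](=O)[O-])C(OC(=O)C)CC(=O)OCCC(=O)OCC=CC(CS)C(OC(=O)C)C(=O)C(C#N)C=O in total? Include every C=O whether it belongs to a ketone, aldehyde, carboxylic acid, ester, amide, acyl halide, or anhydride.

7

CH(COCH3): ketone, 1 C=O (running total 1).
CH(OCOCH3): ester, 1 C=O (running total 2).
CH2COOCH2: ester, 1 C=O (running total 3).
CH2COOCH2: ester, 1 C=O (running total 4).
CH(OCOCH3): ester, 1 C=O (running total 5).
CO: ketone, 1 C=O (running total 6).
CHO: aldehyde, 1 C=O (running total 7).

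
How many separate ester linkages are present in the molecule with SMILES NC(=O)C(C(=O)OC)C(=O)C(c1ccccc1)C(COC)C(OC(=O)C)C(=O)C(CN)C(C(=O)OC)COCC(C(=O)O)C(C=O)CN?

3

Taking each segment in turn:
  H2NCO: –C(=O)NH2: carbonyl C bonded to C and to N → amide (the N is not a separate amine).
  CH(COOCH3): pendant –COOCH3: carbonyl C bonded to C and –OCH3 → ester.
  CO: –C(=O)– with carbon on both sides → ketone.
  CH(C6H5): pendant –C6H5: benzene ring → arene.
  CH(CH2OCH3): pendant –CH2OCH3: C–O–C linkage → ether.
  CH(OCOCH3): pendant –OC(=O)CH3: an acyloxy group → ester.
  CO: –C(=O)– with carbon on both sides → ketone.
  CH(CH2NH2): pendant –CH2NH2: N on sp³ C, no adjacent C=O → amine.
  CH(COOCH3): pendant –COOCH3: carbonyl C bonded to C and –OCH3 → ester.
  CH2OCH2: C–O–C with sp³ carbons on both sides and no adjacent C=O → ether.
  CH(COOH): pendant –COOH: carbonyl C bonded to C and –OH → carboxylic acid.
  CH(CHO): pendant –CHO: carbonyl C bonded to C and H → aldehyde.
  CH2NH2: –NH2 on an sp³ carbon with no adjacent C=O → amine.
Ester appears at: CH(COOCH3), CH(OCOCH3), CH(COOCH3) → 3.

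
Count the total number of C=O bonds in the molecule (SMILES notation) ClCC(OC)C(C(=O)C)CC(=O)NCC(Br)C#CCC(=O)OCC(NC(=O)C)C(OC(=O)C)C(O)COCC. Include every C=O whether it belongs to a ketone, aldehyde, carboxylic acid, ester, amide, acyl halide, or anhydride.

5

CH(COCH3): ketone, 1 C=O (running total 1).
CH2CONHCH2: amide, 1 C=O (running total 2).
CH2COOCH2: ester, 1 C=O (running total 3).
CH(NHCOCH3): amide, 1 C=O (running total 4).
CH(OCOCH3): ester, 1 C=O (running total 5).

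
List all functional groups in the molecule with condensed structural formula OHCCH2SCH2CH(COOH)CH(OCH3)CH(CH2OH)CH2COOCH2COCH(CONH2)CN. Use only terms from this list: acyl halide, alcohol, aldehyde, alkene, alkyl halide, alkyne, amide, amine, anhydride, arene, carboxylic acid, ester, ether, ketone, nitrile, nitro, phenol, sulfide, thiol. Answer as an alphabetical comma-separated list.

terminal –CHO: carbonyl C bonded to H and C → aldehyde.
C–S–C linkage → sulfide (thioether).
pendant –COOH: carbonyl C bonded to C and –OH → carboxylic acid.
pendant –OCH3: C–O–C with sp³ C, no adjacent C=O → ether.
pendant –CH2OH on an sp³ backbone C → alcohol.
–C(=O)–O–C with C on the carbonyl side → ester.
–C(=O)– with carbon on both sides → ketone.
pendant –CONH2: carbonyl C bonded to C and N → amide.
–C≡N: carbon triple-bonded to nitrogen → nitrile.

alcohol, aldehyde, amide, carboxylic acid, ester, ether, ketone, nitrile, sulfide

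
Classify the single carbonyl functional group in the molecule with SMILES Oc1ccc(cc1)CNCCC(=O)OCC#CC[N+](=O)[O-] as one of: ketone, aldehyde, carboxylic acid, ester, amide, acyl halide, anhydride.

ester

The carbonyl is in the CH2COOCH2 segment: –C(=O)–O–C with C on the carbonyl side → ester.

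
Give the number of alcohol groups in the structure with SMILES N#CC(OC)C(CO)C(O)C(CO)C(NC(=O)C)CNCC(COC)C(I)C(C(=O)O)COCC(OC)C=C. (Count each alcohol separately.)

N≡C–: carbon triple-bonded to nitrogen → nitrile.
pendant –OCH3: C–O–C with sp³ C, no adjacent C=O → ether.
pendant –CH2OH on an sp³ backbone C → alcohol.
–OH on an sp³ carbon → alcohol (secondary).
pendant –CH2OH on an sp³ backbone C → alcohol.
pendant –NHC(=O)CH3: N bonded to a carbonyl → amide (not amine).
C–N–C with sp³ carbons and no adjacent C=O → amine (secondary).
pendant –CH2OCH3: C–O–C linkage → ether.
halogen on an sp³ carbon → alkyl halide.
pendant –COOH: carbonyl C bonded to C and –OH → carboxylic acid.
C–O–C with sp³ carbons on both sides and no adjacent C=O → ether.
pendant –OCH3: C–O–C with sp³ C, no adjacent C=O → ether.
C=C double bond → alkene.
Alcohol appears at: CH(CH2OH), CH(OH), CH(CH2OH) → 3.

3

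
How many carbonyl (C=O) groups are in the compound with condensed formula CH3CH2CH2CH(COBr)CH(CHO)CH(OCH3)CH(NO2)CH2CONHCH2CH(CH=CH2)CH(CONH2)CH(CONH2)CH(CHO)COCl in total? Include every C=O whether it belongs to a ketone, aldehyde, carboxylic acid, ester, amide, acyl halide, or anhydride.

CH(COBr): acyl halide, 1 C=O (running total 1).
CH(CHO): aldehyde, 1 C=O (running total 2).
CH2CONHCH2: amide, 1 C=O (running total 3).
CH(CONH2): amide, 1 C=O (running total 4).
CH(CONH2): amide, 1 C=O (running total 5).
CH(CHO): aldehyde, 1 C=O (running total 6).
COCl: acyl halide, 1 C=O (running total 7).

7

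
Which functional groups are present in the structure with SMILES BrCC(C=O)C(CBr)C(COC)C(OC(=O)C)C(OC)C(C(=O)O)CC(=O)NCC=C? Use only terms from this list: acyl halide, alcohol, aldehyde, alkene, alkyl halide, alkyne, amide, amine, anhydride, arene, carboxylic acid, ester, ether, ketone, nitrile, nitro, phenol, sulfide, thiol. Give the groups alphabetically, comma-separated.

aldehyde, alkene, alkyl halide, amide, carboxylic acid, ester, ether

Working along the chain:
  BrCH2: halogen on an sp³ carbon → alkyl halide.
  CH(CHO): pendant –CHO: carbonyl C bonded to C and H → aldehyde.
  CH(CH2Br): pendant –CH2X: halogen on sp³ carbon → alkyl halide.
  CH(CH2OCH3): pendant –CH2OCH3: C–O–C linkage → ether.
  CH(OCOCH3): pendant –OC(=O)CH3: an acyloxy group → ester.
  CH(OCH3): pendant –OCH3: C–O–C with sp³ C, no adjacent C=O → ether.
  CH(COOH): pendant –COOH: carbonyl C bonded to C and –OH → carboxylic acid.
  CH2CONHCH2: –C(=O)–N– linkage → amide (the N is not an amine).
  CH=CH2: C=C double bond → alkene.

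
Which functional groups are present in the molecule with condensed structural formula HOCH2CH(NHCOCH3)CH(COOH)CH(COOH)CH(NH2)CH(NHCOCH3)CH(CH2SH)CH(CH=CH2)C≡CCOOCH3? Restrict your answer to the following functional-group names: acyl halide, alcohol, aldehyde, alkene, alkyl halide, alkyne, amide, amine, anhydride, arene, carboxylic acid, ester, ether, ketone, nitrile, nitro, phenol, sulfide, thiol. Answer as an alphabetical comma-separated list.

alcohol, alkene, alkyne, amide, amine, carboxylic acid, ester, thiol

Reading the structure from left to right:
  HOCH2: HO– on an sp³ carbon → alcohol.
  CH(NHCOCH3): pendant –NHC(=O)CH3: N bonded to a carbonyl → amide (not amine).
  CH(COOH): pendant –COOH: carbonyl C bonded to C and –OH → carboxylic acid.
  CH(COOH): pendant –COOH: carbonyl C bonded to C and –OH → carboxylic acid.
  CH(NH2): –NH2 on an sp³ carbon with no adjacent C=O → amine.
  CH(NHCOCH3): pendant –NHC(=O)CH3: N bonded to a carbonyl → amide (not amine).
  CH(CH2SH): pendant –CH2SH → thiol.
  CH(CH=CH2): pendant –CH=CH2: C=C double bond → alkene.
  C≡C: C≡C triple bond → alkyne.
  COOCH3: –C(=O)OCH3: carbonyl C bonded to C and to –OCH3 → ester (not ketone + ether).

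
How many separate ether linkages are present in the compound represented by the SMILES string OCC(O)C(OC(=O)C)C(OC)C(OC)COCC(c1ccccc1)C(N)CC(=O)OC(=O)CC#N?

3

Taking each segment in turn:
  HOCH2: HO– on an sp³ carbon → alcohol.
  CH(OH): –OH on an sp³ carbon → alcohol (secondary).
  CH(OCOCH3): pendant –OC(=O)CH3: an acyloxy group → ester.
  CH(OCH3): pendant –OCH3: C–O–C with sp³ C, no adjacent C=O → ether.
  CH(OCH3): pendant –OCH3: C–O–C with sp³ C, no adjacent C=O → ether.
  CH2OCH2: C–O–C with sp³ carbons on both sides and no adjacent C=O → ether.
  CH(C6H5): pendant –C6H5: benzene ring → arene.
  CH(NH2): –NH2 on an sp³ carbon with no adjacent C=O → amine.
  CH2CO-O-COCH2: two acyl groups sharing one oxygen, –C(=O)–O–C(=O)– → anhydride.
  CN: –C≡N: carbon triple-bonded to nitrogen → nitrile.
Ether appears at: CH(OCH3), CH(OCH3), CH2OCH2 → 3.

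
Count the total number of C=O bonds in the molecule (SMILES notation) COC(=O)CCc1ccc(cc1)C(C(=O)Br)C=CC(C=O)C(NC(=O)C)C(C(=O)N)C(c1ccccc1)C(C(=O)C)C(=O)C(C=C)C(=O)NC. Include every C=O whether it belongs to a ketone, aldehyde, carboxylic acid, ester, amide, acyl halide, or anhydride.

CH3OOC: ester, 1 C=O (running total 1).
CH(COBr): acyl halide, 1 C=O (running total 2).
CH(CHO): aldehyde, 1 C=O (running total 3).
CH(NHCOCH3): amide, 1 C=O (running total 4).
CH(CONH2): amide, 1 C=O (running total 5).
CH(COCH3): ketone, 1 C=O (running total 6).
CO: ketone, 1 C=O (running total 7).
CONHCH3: amide, 1 C=O (running total 8).

8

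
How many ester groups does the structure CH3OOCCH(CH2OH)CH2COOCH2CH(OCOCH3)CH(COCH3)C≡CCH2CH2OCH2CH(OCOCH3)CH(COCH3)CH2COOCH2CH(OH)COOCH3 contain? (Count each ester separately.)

6

Taking each segment in turn:
  CH3OOC: CH3O–C(=O)–: carbonyl C bonded to C and to –OCH3 → ester (not ketone + ether).
  CH(CH2OH): pendant –CH2OH on an sp³ backbone C → alcohol.
  CH2COOCH2: –C(=O)–O–C with C on the carbonyl side → ester.
  CH(OCOCH3): pendant –OC(=O)CH3: an acyloxy group → ester.
  CH(COCH3): pendant –COCH3: carbonyl C bonded to two carbons → ketone.
  C≡C: C≡C triple bond → alkyne.
  CH2OCH2: C–O–C with sp³ carbons on both sides and no adjacent C=O → ether.
  CH(OCOCH3): pendant –OC(=O)CH3: an acyloxy group → ester.
  CH(COCH3): pendant –COCH3: carbonyl C bonded to two carbons → ketone.
  CH2COOCH2: –C(=O)–O–C with C on the carbonyl side → ester.
  CH(OH): –OH on an sp³ carbon → alcohol (secondary).
  COOCH3: –C(=O)OCH3: carbonyl C bonded to C and to –OCH3 → ester (not ketone + ether).
Ester appears at: CH3OOC, CH2COOCH2, CH(OCOCH3), CH(OCOCH3), CH2COOCH2, COOCH3 → 6.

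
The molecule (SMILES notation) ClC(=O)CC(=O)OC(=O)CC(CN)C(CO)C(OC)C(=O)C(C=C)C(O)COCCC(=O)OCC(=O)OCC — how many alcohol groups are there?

–C(=O)Cl: carbonyl C bonded to C and to a halogen → acyl halide (not alkyl halide).
two acyl groups sharing one oxygen, –C(=O)–O–C(=O)– → anhydride.
pendant –CH2NH2: N on sp³ C, no adjacent C=O → amine.
pendant –CH2OH on an sp³ backbone C → alcohol.
pendant –OCH3: C–O–C with sp³ C, no adjacent C=O → ether.
–C(=O)– with carbon on both sides → ketone.
pendant –CH=CH2: C=C double bond → alkene.
–OH on an sp³ carbon → alcohol (secondary).
C–O–C with sp³ carbons on both sides and no adjacent C=O → ether.
–C(=O)–O–C with C on the carbonyl side → ester.
–C(=O)OCH2CH3: carbonyl C bonded to C and to –OEt → ester.
Alcohol appears at: CH(CH2OH), CH(OH) → 2.

2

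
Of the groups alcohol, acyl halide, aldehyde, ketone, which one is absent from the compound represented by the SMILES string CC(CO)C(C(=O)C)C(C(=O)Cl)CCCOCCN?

ketone: present (CH(COCH3) — pendant –COCH3: carbonyl C bonded to two carbons → ketone).
acyl halide: present (CH(COCl) — pendant –C(=O)X: carbonyl C bonded to C and halogen → acyl halide).
alcohol: present (CH(CH2OH) — pendant –CH2OH on an sp³ backbone C → alcohol).
aldehyde: absent. In CH(COCH3), the carbonyl carbon is bonded to two carbons, so it is a ketone, not an aldehyde.

aldehyde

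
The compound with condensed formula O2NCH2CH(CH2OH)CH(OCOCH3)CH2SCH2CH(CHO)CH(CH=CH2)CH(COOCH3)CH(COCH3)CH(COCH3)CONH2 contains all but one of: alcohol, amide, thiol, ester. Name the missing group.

thiol

amide: present (CONH2 — –C(=O)NH2: carbonyl C bonded to C and to N → amide (the N is not a separate amine)).
alcohol: present (CH(CH2OH) — pendant –CH2OH on an sp³ backbone C → alcohol).
ester: present (CH(OCOCH3) — pendant –OC(=O)CH3: an acyloxy group → ester).
thiol: no segment matches this pattern.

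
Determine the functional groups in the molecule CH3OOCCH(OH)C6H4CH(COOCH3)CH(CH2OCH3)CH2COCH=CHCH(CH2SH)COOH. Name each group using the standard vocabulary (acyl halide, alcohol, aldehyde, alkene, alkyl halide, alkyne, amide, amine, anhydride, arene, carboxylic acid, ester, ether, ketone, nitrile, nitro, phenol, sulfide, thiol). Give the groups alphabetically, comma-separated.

Working along the chain:
  CH3OOC: CH3O–C(=O)–: carbonyl C bonded to C and to –OCH3 → ester (not ketone + ether).
  CH(OH): –OH on an sp³ carbon → alcohol (secondary).
  C6H4: para-disubstituted benzene ring → arene.
  CH(COOCH3): pendant –COOCH3: carbonyl C bonded to C and –OCH3 → ester.
  CH(CH2OCH3): pendant –CH2OCH3: C–O–C linkage → ether.
  CO: –C(=O)– with carbon on both sides → ketone.
  CH=CH: C=C double bond → alkene.
  CH(CH2SH): pendant –CH2SH → thiol.
  COOH: –COOH: carbonyl C bonded to –OH and C → carboxylic acid (the –OH is not a separate alcohol).

alcohol, alkene, arene, carboxylic acid, ester, ether, ketone, thiol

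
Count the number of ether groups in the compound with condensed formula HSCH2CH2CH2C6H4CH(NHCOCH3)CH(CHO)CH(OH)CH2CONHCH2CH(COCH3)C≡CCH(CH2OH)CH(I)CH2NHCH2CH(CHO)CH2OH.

0

–SH on an sp³ carbon → thiol.
para-disubstituted benzene ring → arene.
pendant –NHC(=O)CH3: N bonded to a carbonyl → amide (not amine).
pendant –CHO: carbonyl C bonded to C and H → aldehyde.
–OH on an sp³ carbon → alcohol (secondary).
–C(=O)–N– linkage → amide (the N is not an amine).
pendant –COCH3: carbonyl C bonded to two carbons → ketone.
C≡C triple bond → alkyne.
pendant –CH2OH on an sp³ backbone C → alcohol.
halogen on an sp³ carbon → alkyl halide.
C–N–C with sp³ carbons and no adjacent C=O → amine (secondary).
pendant –CHO: carbonyl C bonded to C and H → aldehyde.
–OH on an sp³ carbon → alcohol.
No segment is a ether: CH(OH) is alcohol, not ether; CH(CH2OH) is alcohol, not ether; CH2OH is alcohol, not ether. → 0.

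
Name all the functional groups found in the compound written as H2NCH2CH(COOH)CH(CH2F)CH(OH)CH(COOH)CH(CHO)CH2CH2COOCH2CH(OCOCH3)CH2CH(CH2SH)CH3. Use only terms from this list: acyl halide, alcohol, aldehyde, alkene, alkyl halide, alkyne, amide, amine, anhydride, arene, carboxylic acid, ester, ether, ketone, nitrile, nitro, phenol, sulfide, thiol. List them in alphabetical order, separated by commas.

–NH2 on an sp³ carbon with no adjacent C=O → amine.
pendant –COOH: carbonyl C bonded to C and –OH → carboxylic acid.
pendant –CH2X: halogen on sp³ carbon → alkyl halide.
–OH on an sp³ carbon → alcohol (secondary).
pendant –COOH: carbonyl C bonded to C and –OH → carboxylic acid.
pendant –CHO: carbonyl C bonded to C and H → aldehyde.
–C(=O)–O–C with C on the carbonyl side → ester.
pendant –OC(=O)CH3: an acyloxy group → ester.
pendant –CH2SH → thiol.

alcohol, aldehyde, alkyl halide, amine, carboxylic acid, ester, thiol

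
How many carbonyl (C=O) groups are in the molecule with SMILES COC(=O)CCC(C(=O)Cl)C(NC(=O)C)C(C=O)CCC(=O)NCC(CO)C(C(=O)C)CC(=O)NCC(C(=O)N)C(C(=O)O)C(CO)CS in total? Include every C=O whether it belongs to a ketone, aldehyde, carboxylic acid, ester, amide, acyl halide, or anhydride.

CH3OOC: ester, 1 C=O (running total 1).
CH(COCl): acyl halide, 1 C=O (running total 2).
CH(NHCOCH3): amide, 1 C=O (running total 3).
CH(CHO): aldehyde, 1 C=O (running total 4).
CH2CONHCH2: amide, 1 C=O (running total 5).
CH(COCH3): ketone, 1 C=O (running total 6).
CH2CONHCH2: amide, 1 C=O (running total 7).
CH(CONH2): amide, 1 C=O (running total 8).
CH(COOH): carboxylic acid, 1 C=O (running total 9).

9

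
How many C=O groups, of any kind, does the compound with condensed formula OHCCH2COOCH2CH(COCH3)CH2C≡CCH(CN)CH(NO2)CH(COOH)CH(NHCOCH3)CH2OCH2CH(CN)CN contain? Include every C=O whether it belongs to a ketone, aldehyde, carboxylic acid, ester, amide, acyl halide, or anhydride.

OHC: aldehyde, 1 C=O (running total 1).
CH2COOCH2: ester, 1 C=O (running total 2).
CH(COCH3): ketone, 1 C=O (running total 3).
CH(COOH): carboxylic acid, 1 C=O (running total 4).
CH(NHCOCH3): amide, 1 C=O (running total 5).

5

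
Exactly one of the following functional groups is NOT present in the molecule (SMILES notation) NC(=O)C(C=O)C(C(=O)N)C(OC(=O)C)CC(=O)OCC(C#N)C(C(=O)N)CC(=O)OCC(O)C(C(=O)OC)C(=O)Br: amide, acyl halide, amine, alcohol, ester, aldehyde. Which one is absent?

amine

acyl halide: present (COBr — –C(=O)Br: carbonyl C bonded to C and to a halogen → acyl halide (not alkyl halide)).
alcohol: present (CH(OH) — –OH on an sp³ carbon → alcohol (secondary)).
amide: present (H2NCO — –C(=O)NH2: carbonyl C bonded to C and to N → amide (the N is not a separate amine)).
aldehyde: present (CH(CHO) — pendant –CHO: carbonyl C bonded to C and H → aldehyde).
ester: present (CH(OCOCH3) — pendant –OC(=O)CH3: an acyloxy group → ester).
amine: absent. In each of H2NCO and CH(CONH2), the nitrogen is bonded directly to a carbonyl carbon, making it part of an amide, not a free amine.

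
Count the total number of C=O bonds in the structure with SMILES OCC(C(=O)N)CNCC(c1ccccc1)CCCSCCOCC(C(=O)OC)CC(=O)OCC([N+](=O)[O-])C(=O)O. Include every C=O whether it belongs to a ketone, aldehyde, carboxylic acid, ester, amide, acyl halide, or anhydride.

CH(CONH2): amide, 1 C=O (running total 1).
CH(COOCH3): ester, 1 C=O (running total 2).
CH2COOCH2: ester, 1 C=O (running total 3).
COOH: carboxylic acid, 1 C=O (running total 4).

4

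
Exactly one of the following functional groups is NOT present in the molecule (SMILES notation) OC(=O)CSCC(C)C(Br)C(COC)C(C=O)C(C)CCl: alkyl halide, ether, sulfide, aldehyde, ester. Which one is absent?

aldehyde: present (CH(CHO) — pendant –CHO: carbonyl C bonded to C and H → aldehyde).
sulfide: present (CH2SCH2 — C–S–C linkage → sulfide (thioether)).
ether: present (CH(CH2OCH3) — pendant –CH2OCH3: C–O–C linkage → ether).
alkyl halide: present (CH(Br) — halogen on an sp³ carbon → alkyl halide).
ester: no segment matches this pattern.

ester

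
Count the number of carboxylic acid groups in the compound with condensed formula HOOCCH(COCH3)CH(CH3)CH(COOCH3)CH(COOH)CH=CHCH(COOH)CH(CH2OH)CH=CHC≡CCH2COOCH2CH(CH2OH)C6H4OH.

3

Taking each segment in turn:
  HOOC: –COOH: carbonyl C bonded to –OH and C → carboxylic acid (the –OH is not a separate alcohol).
  CH(COCH3): pendant –COCH3: carbonyl C bonded to two carbons → ketone.
  CH(COOCH3): pendant –COOCH3: carbonyl C bonded to C and –OCH3 → ester.
  CH(COOH): pendant –COOH: carbonyl C bonded to C and –OH → carboxylic acid.
  CH=CH: C=C double bond → alkene.
  CH(COOH): pendant –COOH: carbonyl C bonded to C and –OH → carboxylic acid.
  CH(CH2OH): pendant –CH2OH on an sp³ backbone C → alcohol.
  CH=CH: C=C double bond → alkene.
  C≡C: C≡C triple bond → alkyne.
  CH2COOCH2: –C(=O)–O–C with C on the carbonyl side → ester.
  CH(CH2OH): pendant –CH2OH on an sp³ backbone C → alcohol.
  C6H4OH: –OH attached directly to an aromatic ring → phenol (not alcohol); the ring itself is an arene.
Carboxylic acid appears at: HOOC, CH(COOH), CH(COOH) → 3.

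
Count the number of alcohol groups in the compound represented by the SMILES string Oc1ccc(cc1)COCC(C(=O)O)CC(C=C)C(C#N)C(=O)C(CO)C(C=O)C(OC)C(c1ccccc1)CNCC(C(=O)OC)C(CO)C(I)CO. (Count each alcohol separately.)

–OH attached directly to an aromatic ring → phenol (not alcohol); the ring itself is an arene.
C–O–C with sp³ carbons on both sides and no adjacent C=O → ether.
pendant –COOH: carbonyl C bonded to C and –OH → carboxylic acid.
pendant –CH=CH2: C=C double bond → alkene.
pendant –C≡N: nitrile.
–C(=O)– with carbon on both sides → ketone.
pendant –CH2OH on an sp³ backbone C → alcohol.
pendant –CHO: carbonyl C bonded to C and H → aldehyde.
pendant –OCH3: C–O–C with sp³ C, no adjacent C=O → ether.
pendant –C6H5: benzene ring → arene.
C–N–C with sp³ carbons and no adjacent C=O → amine (secondary).
pendant –COOCH3: carbonyl C bonded to C and –OCH3 → ester.
pendant –CH2OH on an sp³ backbone C → alcohol.
halogen on an sp³ carbon → alkyl halide.
–OH on an sp³ carbon → alcohol.
Alcohol appears at: CH(CH2OH), CH(CH2OH), CH2OH → 3.

3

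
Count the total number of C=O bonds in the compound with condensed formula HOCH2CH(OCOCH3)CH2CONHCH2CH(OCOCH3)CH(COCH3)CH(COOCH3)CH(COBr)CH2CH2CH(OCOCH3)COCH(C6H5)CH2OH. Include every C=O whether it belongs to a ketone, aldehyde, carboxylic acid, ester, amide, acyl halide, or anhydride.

8

CH(OCOCH3): ester, 1 C=O (running total 1).
CH2CONHCH2: amide, 1 C=O (running total 2).
CH(OCOCH3): ester, 1 C=O (running total 3).
CH(COCH3): ketone, 1 C=O (running total 4).
CH(COOCH3): ester, 1 C=O (running total 5).
CH(COBr): acyl halide, 1 C=O (running total 6).
CH(OCOCH3): ester, 1 C=O (running total 7).
CO: ketone, 1 C=O (running total 8).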